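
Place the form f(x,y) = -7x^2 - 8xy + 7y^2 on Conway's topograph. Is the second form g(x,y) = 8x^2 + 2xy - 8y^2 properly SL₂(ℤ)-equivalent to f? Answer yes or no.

D₁ = 260, D₂ = 260
river cycle of f (length 10): (7, 8, -7), (-7, 6, 8), (8, 10, -5), (-5, 10, 8), (8, 6, -7), (-7, 8, 7), (7, 6, -8), (-8, 10, 5), (5, 10, -8), (-8, 6, 7)
river cycle of g (length 6): (-8, 14, 2), (2, 14, -8), (-8, 2, 8), (8, 14, -2), (-2, 14, 8), (8, 2, -8)
cycles differ ⇒ inequivalent

no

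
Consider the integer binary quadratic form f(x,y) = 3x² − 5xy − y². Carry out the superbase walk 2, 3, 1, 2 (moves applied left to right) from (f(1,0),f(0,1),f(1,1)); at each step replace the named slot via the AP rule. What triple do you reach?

start (3,-1,-3) = (f(1,0),f(0,1),f(1,1))
replace slot 2: 2·(3+(-3)) − (-1) = 1 → (3,1,-3)
replace slot 3: 2·(3+1) − (-3) = 11 → (3,1,11)
replace slot 1: 2·(1+11) − 3 = 21 → (21,1,11)
replace slot 2: 2·(21+11) − 1 = 63 → (21,63,11)

21,63,11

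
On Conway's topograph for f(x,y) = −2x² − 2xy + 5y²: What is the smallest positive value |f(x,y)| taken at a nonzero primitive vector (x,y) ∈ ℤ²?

descent: ρ → (5,2,-2)
descent: ρ → (-2,6,1)  [lands on river]
river: ρ → (1,6,-2)
closes: descent 2, river 2
min |a| on river = 1

1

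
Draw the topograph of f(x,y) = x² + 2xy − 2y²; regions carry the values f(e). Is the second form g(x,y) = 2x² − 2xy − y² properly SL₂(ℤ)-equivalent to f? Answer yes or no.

D₁ = 12, D₂ = 12
river cycle of f (length 2): (-2, 2, 1), (1, 2, -2)
river cycle of g (length 2): (-1, 2, 2), (2, 2, -1)
cycles differ ⇒ inequivalent

no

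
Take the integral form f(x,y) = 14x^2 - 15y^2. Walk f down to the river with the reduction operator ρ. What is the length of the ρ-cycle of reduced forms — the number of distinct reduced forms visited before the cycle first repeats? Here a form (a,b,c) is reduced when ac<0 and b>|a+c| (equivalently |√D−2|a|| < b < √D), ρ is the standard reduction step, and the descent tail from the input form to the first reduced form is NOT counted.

D = 840, ⌊√D⌋ = 28
descent: ρ → (-15,0,14)
descent: ρ → (14,28,-1)  [lands on river]
river: ρ → (-1,28,14)
ρ-cycle length = 2 (tail of 2 descent steps not counted)

2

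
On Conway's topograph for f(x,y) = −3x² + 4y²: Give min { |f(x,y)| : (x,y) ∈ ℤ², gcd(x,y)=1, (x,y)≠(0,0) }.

descent: ρ → (4,0,-3)
descent: ρ → (-3,6,1)  [lands on river]
river: ρ → (1,6,-3)
closes: descent 2, river 2
min |a| on river = 1

1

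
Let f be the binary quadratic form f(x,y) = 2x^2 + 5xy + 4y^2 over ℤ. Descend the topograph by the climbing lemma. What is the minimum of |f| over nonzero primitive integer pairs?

translate: b→1 (≡5 mod 4), so (2,5,4)→(2,1,1)
flip: (2,1,1)→(1,-1,2)
translate: b→1 (≡-1 mod 2), so (1,-1,2)→(1,1,2)
reduced (well bottom): (1,1,2) with a≤c, −a<b≤a
well minimum = a = 1

1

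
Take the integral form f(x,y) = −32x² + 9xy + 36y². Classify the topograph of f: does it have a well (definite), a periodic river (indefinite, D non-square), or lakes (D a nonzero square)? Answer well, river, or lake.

D = b²−4ac = 9² − 4·(-32)·36 = 4689
D > 0 non-square ⇒ indefinite ⇒ periodic river

river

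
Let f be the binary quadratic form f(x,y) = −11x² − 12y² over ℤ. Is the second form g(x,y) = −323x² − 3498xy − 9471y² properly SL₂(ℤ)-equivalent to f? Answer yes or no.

D₁ = -528, D₂ = -528
f is negative-definite; reduce −f:
−f: reduced (well bottom): (11,0,12) with a≤c, −a<b≤a
flip sign back: reduced form of f is (-11,0,-12)
g is negative-definite; reduce −g:
−g: translate: b→268 (≡3498 mod 646), so (323,3498,9471)→(323,268,56)
−g: flip: (323,268,56)→(56,-268,323)
−g: translate: b→-44 (≡-268 mod 112), so (56,-268,323)→(56,-44,11)
−g: flip: (56,-44,11)→(11,44,56)
−g: translate: b→0 (≡44 mod 22), so (11,44,56)→(11,0,12)
−g: reduced (well bottom): (11,0,12) with a≤c, −a<b≤a
flip sign back: reduced form of g is (-11,0,-12)
reduced forms (-11, 0, -12) vs (-11, 0, -12) ⇒ equivalent

yes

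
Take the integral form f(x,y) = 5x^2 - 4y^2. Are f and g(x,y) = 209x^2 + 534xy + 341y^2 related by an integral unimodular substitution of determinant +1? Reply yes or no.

D₁ = 80, D₂ = 80
river cycle of f (length 2): (-4, 8, 1), (1, 8, -4)
river cycle of g (length 2): (1, 8, -4), (-4, 8, 1)
cycles coincide ⇒ equivalent

yes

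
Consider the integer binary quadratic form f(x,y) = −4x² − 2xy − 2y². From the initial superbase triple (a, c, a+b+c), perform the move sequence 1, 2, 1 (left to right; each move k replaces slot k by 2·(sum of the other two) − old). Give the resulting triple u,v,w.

start (-4,-2,-8) = (f(1,0),f(0,1),f(1,1))
replace slot 1: 2·((-2)+(-8)) − (-4) = -16 → (-16,-2,-8)
replace slot 2: 2·((-16)+(-8)) − (-2) = -46 → (-16,-46,-8)
replace slot 1: 2·((-46)+(-8)) − (-16) = -92 → (-92,-46,-8)

-92,-46,-8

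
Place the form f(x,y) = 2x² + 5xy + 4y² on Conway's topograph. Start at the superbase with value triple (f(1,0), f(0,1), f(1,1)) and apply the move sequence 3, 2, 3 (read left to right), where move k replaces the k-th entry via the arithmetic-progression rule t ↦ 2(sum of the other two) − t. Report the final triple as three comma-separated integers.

start (2,4,11) = (f(1,0),f(0,1),f(1,1))
replace slot 3: 2·(2+4) − 11 = 1 → (2,4,1)
replace slot 2: 2·(2+1) − 4 = 2 → (2,2,1)
replace slot 3: 2·(2+2) − 1 = 7 → (2,2,7)

2,2,7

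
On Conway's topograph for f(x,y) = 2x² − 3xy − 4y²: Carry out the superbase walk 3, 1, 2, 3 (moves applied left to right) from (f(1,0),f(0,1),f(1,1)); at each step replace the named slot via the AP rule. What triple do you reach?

start (2,-4,-5) = (f(1,0),f(0,1),f(1,1))
replace slot 3: 2·(2+(-4)) − (-5) = 1 → (2,-4,1)
replace slot 1: 2·((-4)+1) − 2 = -8 → (-8,-4,1)
replace slot 2: 2·((-8)+1) − (-4) = -10 → (-8,-10,1)
replace slot 3: 2·((-8)+(-10)) − 1 = -37 → (-8,-10,-37)

-8,-10,-37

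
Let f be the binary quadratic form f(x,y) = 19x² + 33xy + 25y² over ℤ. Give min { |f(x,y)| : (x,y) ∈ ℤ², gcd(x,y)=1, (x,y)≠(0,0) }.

translate: b→-5 (≡33 mod 38), so (19,33,25)→(19,-5,11)
flip: (19,-5,11)→(11,5,19)
reduced (well bottom): (11,5,19) with a≤c, −a<b≤a
well minimum = a = 11

11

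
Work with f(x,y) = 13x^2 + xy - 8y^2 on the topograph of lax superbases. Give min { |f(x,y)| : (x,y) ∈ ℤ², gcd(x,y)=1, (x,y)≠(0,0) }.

descent: ρ → (-8,15,6)  [lands on river]
river: ρ → (6,9,-14)
river: ρ → (-14,19,1)
river: ρ → (1,19,-14)
river: ρ → (-14,9,6)
river: ρ → (6,15,-8)
river: ρ → (-8,17,4)
river: ρ → (4,15,-12)
river: ρ → (-12,9,7)
river: ρ → (7,19,-2)
river: ρ → (-2,17,16)
river: ρ → (16,15,-3)
river: ρ → (-3,15,16)
river: ρ → (16,17,-2)
river: ρ → (-2,19,7)
river: ρ → (7,9,-12)
river: ρ → (-12,15,4)
river: ρ → (4,17,-8)
closes: descent 1, river 18
min |a| on river = 1

1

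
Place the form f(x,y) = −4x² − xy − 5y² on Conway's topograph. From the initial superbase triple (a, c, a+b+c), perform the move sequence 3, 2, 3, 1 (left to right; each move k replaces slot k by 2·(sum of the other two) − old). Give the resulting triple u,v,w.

start (-4,-5,-10) = (f(1,0),f(0,1),f(1,1))
replace slot 3: 2·((-4)+(-5)) − (-10) = -8 → (-4,-5,-8)
replace slot 2: 2·((-4)+(-8)) − (-5) = -19 → (-4,-19,-8)
replace slot 3: 2·((-4)+(-19)) − (-8) = -38 → (-4,-19,-38)
replace slot 1: 2·((-19)+(-38)) − (-4) = -110 → (-110,-19,-38)

-110,-19,-38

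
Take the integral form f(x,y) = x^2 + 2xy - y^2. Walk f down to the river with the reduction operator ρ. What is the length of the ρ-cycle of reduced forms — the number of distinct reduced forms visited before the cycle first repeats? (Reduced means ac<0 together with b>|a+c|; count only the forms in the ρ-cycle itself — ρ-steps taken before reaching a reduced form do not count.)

D = 8, ⌊√D⌋ = 2
river: ρ → (-1,2,1)
river: ρ → (1,2,-1)
ρ-cycle length = 2 (tail of 0 descent steps not counted)

2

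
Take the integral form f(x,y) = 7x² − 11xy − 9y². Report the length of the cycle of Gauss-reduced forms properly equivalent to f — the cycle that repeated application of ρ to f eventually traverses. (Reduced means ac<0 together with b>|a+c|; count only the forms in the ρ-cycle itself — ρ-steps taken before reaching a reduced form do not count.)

D = 373, ⌊√D⌋ = 19
descent: ρ → (-9,11,7)  [lands on river]
river: ρ → (7,17,-3)
river: ρ → (-3,19,1)
river: ρ → (1,19,-3)
river: ρ → (-3,17,7)
river: ρ → (7,11,-9)
river: ρ → (-9,7,9)
river: ρ → (9,11,-7)
river: ρ → (-7,17,3)
river: ρ → (3,19,-1)
river: ρ → (-1,19,3)
river: ρ → (3,17,-7)
river: ρ → (-7,11,9)
river: ρ → (9,7,-9)
ρ-cycle length = 14 (tail of 1 descent step not counted)

14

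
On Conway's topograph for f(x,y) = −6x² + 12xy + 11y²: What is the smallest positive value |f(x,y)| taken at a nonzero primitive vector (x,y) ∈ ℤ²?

river: ρ → (11,10,-7)
river: ρ → (-7,18,3)
river: ρ → (3,18,-7)
river: ρ → (-7,10,11)
river: ρ → (11,12,-6)
river: ρ → (-6,12,11)
closes: descent 0, river 6
min |a| on river = 3

3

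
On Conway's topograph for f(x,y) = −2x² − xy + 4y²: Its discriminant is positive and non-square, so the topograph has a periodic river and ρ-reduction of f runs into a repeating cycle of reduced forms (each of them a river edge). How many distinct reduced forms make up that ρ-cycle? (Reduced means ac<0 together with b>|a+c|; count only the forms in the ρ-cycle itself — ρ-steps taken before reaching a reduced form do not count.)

D = 33, ⌊√D⌋ = 5
descent: ρ → (4,1,-2)
descent: ρ → (-2,3,3)  [lands on river]
river: ρ → (3,3,-2)
river: ρ → (-2,5,1)
river: ρ → (1,5,-2)
ρ-cycle length = 4 (tail of 2 descent steps not counted)

4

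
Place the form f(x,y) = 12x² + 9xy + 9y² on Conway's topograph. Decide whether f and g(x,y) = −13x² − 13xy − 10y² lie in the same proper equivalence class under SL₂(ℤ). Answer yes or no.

D₁ = -351, D₂ = -351
f: flip: (12,9,9)→(9,-9,12)
f: translate: b→9 (≡-9 mod 18), so (9,-9,12)→(9,9,12)
f: reduced (well bottom): (9,9,12) with a≤c, −a<b≤a
g is negative-definite; reduce −g:
−g: flip: (13,13,10)→(10,-13,13)
−g: translate: b→7 (≡-13 mod 20), so (10,-13,13)→(10,7,10)
−g: reduced (well bottom): (10,7,10) with a≤c, −a<b≤a
flip sign back: reduced form of g is (-10,-7,-10)
reduced forms (9, 9, 12) vs (-10, -7, -10) ⇒ inequivalent

no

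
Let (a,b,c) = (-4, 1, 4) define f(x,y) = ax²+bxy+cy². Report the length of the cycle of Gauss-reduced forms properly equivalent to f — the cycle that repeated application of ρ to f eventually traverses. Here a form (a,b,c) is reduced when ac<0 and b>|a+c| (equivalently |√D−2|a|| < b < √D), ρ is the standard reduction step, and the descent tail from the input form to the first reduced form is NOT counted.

D = 65, ⌊√D⌋ = 8
river: ρ → (4,7,-1)
river: ρ → (-1,7,4)
river: ρ → (4,1,-4)
river: ρ → (-4,7,1)
river: ρ → (1,7,-4)
river: ρ → (-4,1,4)
ρ-cycle length = 6 (tail of 0 descent steps not counted)

6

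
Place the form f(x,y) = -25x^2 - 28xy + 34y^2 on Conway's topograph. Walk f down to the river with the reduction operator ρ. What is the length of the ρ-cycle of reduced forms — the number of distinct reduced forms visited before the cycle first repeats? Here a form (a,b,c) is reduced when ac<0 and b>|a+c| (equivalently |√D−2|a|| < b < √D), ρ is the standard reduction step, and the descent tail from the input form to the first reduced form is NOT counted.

D = 4184, ⌊√D⌋ = 64
descent: ρ → (34,28,-25)  [lands on river]
river: ρ → (-25,22,37)
river: ρ → (37,52,-10)
river: ρ → (-10,48,47)
river: ρ → (47,46,-11)
river: ρ → (-11,64,2)
river: ρ → (2,64,-11)
river: ρ → (-11,46,47)
river: ρ → (47,48,-10)
river: ρ → (-10,52,37)
river: ρ → (37,22,-25)
river: ρ → (-25,28,34)
river: ρ → (34,40,-19)
river: ρ → (-19,36,38)
river: ρ → (38,40,-17)
river: ρ → (-17,62,5)
river: ρ → (5,58,-41)
river: ρ → (-41,24,22)
river: ρ → (22,64,-1)
river: ρ → (-1,64,22)
river: ρ → (22,24,-41)
river: ρ → (-41,58,5)
river: ρ → (5,62,-17)
river: ρ → (-17,40,38)
river: ρ → (38,36,-19)
river: ρ → (-19,40,34)
ρ-cycle length = 26 (tail of 1 descent step not counted)

26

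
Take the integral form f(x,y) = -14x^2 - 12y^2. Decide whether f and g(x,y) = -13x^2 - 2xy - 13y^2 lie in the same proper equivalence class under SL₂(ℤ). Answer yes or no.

D₁ = -672, D₂ = -672
f is negative-definite; reduce −f:
−f: flip: (14,0,12)→(12,0,14)
−f: reduced (well bottom): (12,0,14) with a≤c, −a<b≤a
flip sign back: reduced form of f is (-12,0,-14)
g is negative-definite; reduce −g:
−g: reduced (well bottom): (13,2,13) with a≤c, −a<b≤a
flip sign back: reduced form of g is (-13,-2,-13)
reduced forms (-12, 0, -14) vs (-13, -2, -13) ⇒ inequivalent

no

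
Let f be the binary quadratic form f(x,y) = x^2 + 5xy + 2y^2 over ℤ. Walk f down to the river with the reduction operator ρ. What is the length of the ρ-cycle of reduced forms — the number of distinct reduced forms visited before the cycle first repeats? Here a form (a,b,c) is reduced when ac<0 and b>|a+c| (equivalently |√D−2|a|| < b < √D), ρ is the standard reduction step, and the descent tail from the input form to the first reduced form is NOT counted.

D = 17, ⌊√D⌋ = 4
descent: ρ → (2,3,-1)  [lands on river]
river: ρ → (-1,3,2)
river: ρ → (2,1,-2)
river: ρ → (-2,3,1)
river: ρ → (1,3,-2)
river: ρ → (-2,1,2)
ρ-cycle length = 6 (tail of 1 descent step not counted)

6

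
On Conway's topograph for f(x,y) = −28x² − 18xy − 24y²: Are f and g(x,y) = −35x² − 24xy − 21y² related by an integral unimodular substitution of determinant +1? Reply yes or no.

D₁ = -2364, D₂ = -2364
f is negative-definite; reduce −f:
−f: flip: (28,18,24)→(24,-18,28)
−f: reduced (well bottom): (24,-18,28) with a≤c, −a<b≤a
flip sign back: reduced form of f is (-24,18,-28)
g is negative-definite; reduce −g:
−g: flip: (35,24,21)→(21,-24,35)
−g: translate: b→18 (≡-24 mod 42), so (21,-24,35)→(21,18,32)
−g: reduced (well bottom): (21,18,32) with a≤c, −a<b≤a
flip sign back: reduced form of g is (-21,-18,-32)
reduced forms (-24, 18, -28) vs (-21, -18, -32) ⇒ inequivalent

no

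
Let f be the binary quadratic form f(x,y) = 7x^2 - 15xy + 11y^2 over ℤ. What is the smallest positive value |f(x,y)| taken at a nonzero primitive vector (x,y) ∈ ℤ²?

translate: b→-1 (≡-15 mod 14), so (7,-15,11)→(7,-1,3)
flip: (7,-1,3)→(3,1,7)
reduced (well bottom): (3,1,7) with a≤c, −a<b≤a
well minimum = a = 3

3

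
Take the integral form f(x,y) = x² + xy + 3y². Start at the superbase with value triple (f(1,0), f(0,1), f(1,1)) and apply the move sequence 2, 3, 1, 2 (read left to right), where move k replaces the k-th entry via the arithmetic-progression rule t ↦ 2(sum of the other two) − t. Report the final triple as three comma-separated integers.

start (1,3,5) = (f(1,0),f(0,1),f(1,1))
replace slot 2: 2·(1+5) − 3 = 9 → (1,9,5)
replace slot 3: 2·(1+9) − 5 = 15 → (1,9,15)
replace slot 1: 2·(9+15) − 1 = 47 → (47,9,15)
replace slot 2: 2·(47+15) − 9 = 115 → (47,115,15)

47,115,15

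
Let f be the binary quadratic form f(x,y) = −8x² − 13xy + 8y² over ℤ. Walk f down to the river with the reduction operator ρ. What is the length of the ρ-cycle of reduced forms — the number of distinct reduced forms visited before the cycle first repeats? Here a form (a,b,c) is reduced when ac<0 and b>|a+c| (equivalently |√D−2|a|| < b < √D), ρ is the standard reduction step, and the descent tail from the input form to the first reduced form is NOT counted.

D = 425, ⌊√D⌋ = 20
descent: ρ → (8,13,-8)  [lands on river]
river: ρ → (-8,19,2)
river: ρ → (2,17,-17)
river: ρ → (-17,17,2)
river: ρ → (2,19,-8)
river: ρ → (-8,13,8)
river: ρ → (8,19,-2)
river: ρ → (-2,17,17)
river: ρ → (17,17,-2)
river: ρ → (-2,19,8)
ρ-cycle length = 10 (tail of 1 descent step not counted)

10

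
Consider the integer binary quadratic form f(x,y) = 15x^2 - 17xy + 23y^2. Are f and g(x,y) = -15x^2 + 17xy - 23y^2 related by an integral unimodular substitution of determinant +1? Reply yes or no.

D₁ = -1091, D₂ = -1091
f: translate: b→13 (≡-17 mod 30), so (15,-17,23)→(15,13,21)
f: reduced (well bottom): (15,13,21) with a≤c, −a<b≤a
g is negative-definite; reduce −g:
−g: translate: b→13 (≡-17 mod 30), so (15,-17,23)→(15,13,21)
−g: reduced (well bottom): (15,13,21) with a≤c, −a<b≤a
flip sign back: reduced form of g is (-15,-13,-21)
reduced forms (15, 13, 21) vs (-15, -13, -21) ⇒ inequivalent

no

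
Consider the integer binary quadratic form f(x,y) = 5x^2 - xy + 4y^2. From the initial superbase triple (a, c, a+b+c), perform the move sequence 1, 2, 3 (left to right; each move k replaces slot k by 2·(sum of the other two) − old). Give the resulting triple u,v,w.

start (5,4,8) = (f(1,0),f(0,1),f(1,1))
replace slot 1: 2·(4+8) − 5 = 19 → (19,4,8)
replace slot 2: 2·(19+8) − 4 = 50 → (19,50,8)
replace slot 3: 2·(19+50) − 8 = 130 → (19,50,130)

19,50,130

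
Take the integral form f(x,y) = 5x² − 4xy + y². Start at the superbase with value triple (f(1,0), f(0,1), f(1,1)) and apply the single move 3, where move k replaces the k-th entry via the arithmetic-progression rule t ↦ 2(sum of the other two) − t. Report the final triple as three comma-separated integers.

start (5,1,2) = (f(1,0),f(0,1),f(1,1))
replace slot 3: 2·(5+1) − 2 = 10 → (5,1,10)

5,1,10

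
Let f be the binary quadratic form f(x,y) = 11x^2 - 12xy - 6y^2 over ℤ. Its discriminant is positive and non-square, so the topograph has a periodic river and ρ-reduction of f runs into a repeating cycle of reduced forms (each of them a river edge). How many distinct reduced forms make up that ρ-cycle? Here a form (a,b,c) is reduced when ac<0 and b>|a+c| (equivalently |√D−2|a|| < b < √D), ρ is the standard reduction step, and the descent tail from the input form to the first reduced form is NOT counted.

D = 408, ⌊√D⌋ = 20
descent: ρ → (-6,12,11)  [lands on river]
river: ρ → (11,10,-7)
river: ρ → (-7,18,3)
river: ρ → (3,18,-7)
river: ρ → (-7,10,11)
river: ρ → (11,12,-6)
ρ-cycle length = 6 (tail of 1 descent step not counted)

6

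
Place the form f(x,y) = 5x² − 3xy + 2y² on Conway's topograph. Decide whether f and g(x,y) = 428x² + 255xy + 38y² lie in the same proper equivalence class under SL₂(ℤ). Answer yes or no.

D₁ = -31, D₂ = -31
f: flip: (5,-3,2)→(2,3,5)
f: translate: b→-1 (≡3 mod 4), so (2,3,5)→(2,-1,4)
f: reduced (well bottom): (2,-1,4) with a≤c, −a<b≤a
g: flip: (428,255,38)→(38,-255,428)
g: translate: b→-27 (≡-255 mod 76), so (38,-255,428)→(38,-27,5)
g: flip: (38,-27,5)→(5,27,38)
g: translate: b→-3 (≡27 mod 10), so (5,27,38)→(5,-3,2)
g: flip: (5,-3,2)→(2,3,5)
g: translate: b→-1 (≡3 mod 4), so (2,3,5)→(2,-1,4)
g: reduced (well bottom): (2,-1,4) with a≤c, −a<b≤a
reduced forms (2, -1, 4) vs (2, -1, 4) ⇒ equivalent

yes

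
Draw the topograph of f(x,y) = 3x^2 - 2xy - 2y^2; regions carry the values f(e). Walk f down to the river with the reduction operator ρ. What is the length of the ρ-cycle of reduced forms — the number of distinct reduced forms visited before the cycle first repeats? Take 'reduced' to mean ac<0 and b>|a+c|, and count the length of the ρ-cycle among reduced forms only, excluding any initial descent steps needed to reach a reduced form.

D = 28, ⌊√D⌋ = 5
descent: ρ → (-2,2,3)  [lands on river]
river: ρ → (3,4,-1)
river: ρ → (-1,4,3)
river: ρ → (3,2,-2)
ρ-cycle length = 4 (tail of 1 descent step not counted)

4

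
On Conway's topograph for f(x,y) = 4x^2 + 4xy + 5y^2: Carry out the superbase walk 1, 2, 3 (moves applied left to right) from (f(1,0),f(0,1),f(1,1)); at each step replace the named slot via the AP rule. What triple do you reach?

start (4,5,13) = (f(1,0),f(0,1),f(1,1))
replace slot 1: 2·(5+13) − 4 = 32 → (32,5,13)
replace slot 2: 2·(32+13) − 5 = 85 → (32,85,13)
replace slot 3: 2·(32+85) − 13 = 221 → (32,85,221)

32,85,221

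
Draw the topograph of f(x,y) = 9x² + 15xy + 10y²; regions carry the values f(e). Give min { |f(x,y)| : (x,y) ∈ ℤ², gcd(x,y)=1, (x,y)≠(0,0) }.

translate: b→-3 (≡15 mod 18), so (9,15,10)→(9,-3,4)
flip: (9,-3,4)→(4,3,9)
reduced (well bottom): (4,3,9) with a≤c, −a<b≤a
well minimum = a = 4

4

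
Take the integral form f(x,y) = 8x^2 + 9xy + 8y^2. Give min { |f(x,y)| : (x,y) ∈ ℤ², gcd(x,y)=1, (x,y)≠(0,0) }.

translate: b→-7 (≡9 mod 16), so (8,9,8)→(8,-7,7)
flip: (8,-7,7)→(7,7,8)
reduced (well bottom): (7,7,8) with a≤c, −a<b≤a
well minimum = a = 7

7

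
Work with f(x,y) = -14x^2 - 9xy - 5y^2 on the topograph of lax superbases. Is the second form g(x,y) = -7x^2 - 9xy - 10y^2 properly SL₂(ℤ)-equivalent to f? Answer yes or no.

D₁ = -199, D₂ = -199
f is negative-definite; reduce −f:
−f: flip: (14,9,5)→(5,-9,14)
−f: translate: b→1 (≡-9 mod 10), so (5,-9,14)→(5,1,10)
−f: reduced (well bottom): (5,1,10) with a≤c, −a<b≤a
flip sign back: reduced form of f is (-5,-1,-10)
g is negative-definite; reduce −g:
−g: translate: b→-5 (≡9 mod 14), so (7,9,10)→(7,-5,8)
−g: reduced (well bottom): (7,-5,8) with a≤c, −a<b≤a
flip sign back: reduced form of g is (-7,5,-8)
reduced forms (-5, -1, -10) vs (-7, 5, -8) ⇒ inequivalent

no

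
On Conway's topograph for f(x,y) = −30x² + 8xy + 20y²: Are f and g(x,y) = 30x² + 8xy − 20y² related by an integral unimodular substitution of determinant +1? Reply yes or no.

D₁ = 2464, D₂ = 2464
river cycle of f (length 10): (20, 32, -18), (-18, 40, 12), (12, 32, -30), (-30, 28, 14), (14, 28, -30), (-30, 32, 12), (12, 40, -18), (-18, 32, 20), (20, 48, -2), (-2, 48, 20)
river cycle of g (length 10): (-20, 32, 18), (18, 40, -12), (-12, 32, 30), (30, 28, -14), (-14, 28, 30), (30, 32, -12), (-12, 40, 18), (18, 32, -20), (-20, 48, 2), (2, 48, -20)
cycles differ ⇒ inequivalent

no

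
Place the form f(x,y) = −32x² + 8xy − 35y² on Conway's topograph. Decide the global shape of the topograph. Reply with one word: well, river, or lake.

D = b²−4ac = 8² − 4·(-32)·(-35) = -4416
D < 0 ⇒ definite ⇒ every region one sign ⇒ single well

well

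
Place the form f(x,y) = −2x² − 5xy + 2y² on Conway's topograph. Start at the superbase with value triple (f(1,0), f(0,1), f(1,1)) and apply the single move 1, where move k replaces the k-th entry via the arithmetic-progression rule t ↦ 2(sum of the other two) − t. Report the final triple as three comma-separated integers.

start (-2,2,-5) = (f(1,0),f(0,1),f(1,1))
replace slot 1: 2·(2+(-5)) − (-2) = -4 → (-4,2,-5)

-4,2,-5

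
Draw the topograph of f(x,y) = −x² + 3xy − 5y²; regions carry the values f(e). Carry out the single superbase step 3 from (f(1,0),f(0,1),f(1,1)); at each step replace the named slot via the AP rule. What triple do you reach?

start (-1,-5,-3) = (f(1,0),f(0,1),f(1,1))
replace slot 3: 2·((-1)+(-5)) − (-3) = -9 → (-1,-5,-9)

-1,-5,-9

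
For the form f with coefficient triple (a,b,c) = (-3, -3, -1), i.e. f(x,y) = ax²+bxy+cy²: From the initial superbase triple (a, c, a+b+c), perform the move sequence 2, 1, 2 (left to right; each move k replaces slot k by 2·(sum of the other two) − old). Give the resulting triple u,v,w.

start (-3,-1,-7) = (f(1,0),f(0,1),f(1,1))
replace slot 2: 2·((-3)+(-7)) − (-1) = -19 → (-3,-19,-7)
replace slot 1: 2·((-19)+(-7)) − (-3) = -49 → (-49,-19,-7)
replace slot 2: 2·((-49)+(-7)) − (-19) = -93 → (-49,-93,-7)

-49,-93,-7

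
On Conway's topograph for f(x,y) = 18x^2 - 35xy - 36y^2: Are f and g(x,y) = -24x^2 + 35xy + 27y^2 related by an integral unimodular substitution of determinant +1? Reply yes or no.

D₁ = 3817, D₂ = 3817
river cycle of f (length 72): (-36, 35, 18), (18, 37, -34), (-34, 31, 21), (21, 53, -12), (-12, 43, 41), (41, 39, -14), (-14, 45, 32), (32, 19, -27), (-27, 35, 24), (24, 61, -1), … (62 more)
river cycle of g (length 72): (27, 19, -32), (-32, 45, 14), (14, 39, -41), (-41, 43, 12), (12, 53, -21), (-21, 31, 34), (34, 37, -18), (-18, 35, 36), (36, 37, -17), (-17, 31, 42), … (62 more)
cycles differ ⇒ inequivalent

no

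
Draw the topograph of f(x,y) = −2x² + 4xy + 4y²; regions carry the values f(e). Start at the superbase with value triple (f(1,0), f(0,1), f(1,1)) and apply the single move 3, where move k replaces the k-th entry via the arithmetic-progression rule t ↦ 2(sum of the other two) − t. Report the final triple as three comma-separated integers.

start (-2,4,6) = (f(1,0),f(0,1),f(1,1))
replace slot 3: 2·((-2)+4) − 6 = -2 → (-2,4,-2)

-2,4,-2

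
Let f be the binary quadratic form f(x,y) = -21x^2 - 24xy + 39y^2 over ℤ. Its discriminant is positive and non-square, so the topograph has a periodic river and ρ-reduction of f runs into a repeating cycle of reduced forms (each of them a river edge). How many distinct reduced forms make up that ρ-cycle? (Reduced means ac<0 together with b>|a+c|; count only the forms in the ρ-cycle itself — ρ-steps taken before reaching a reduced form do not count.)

D = 3852, ⌊√D⌋ = 62
descent: ρ → (39,24,-21)  [lands on river]
river: ρ → (-21,60,3)
river: ρ → (3,60,-21)
river: ρ → (-21,24,39)
river: ρ → (39,54,-6)
river: ρ → (-6,54,39)
ρ-cycle length = 6 (tail of 1 descent step not counted)

6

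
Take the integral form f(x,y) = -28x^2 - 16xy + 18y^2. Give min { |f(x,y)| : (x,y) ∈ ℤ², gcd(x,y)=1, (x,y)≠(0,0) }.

descent: ρ → (18,16,-28)  [lands on river]
river: ρ → (-28,40,6)
river: ρ → (6,44,-14)
river: ρ → (-14,40,12)
river: ρ → (12,32,-26)
river: ρ → (-26,20,18)
closes: descent 1, river 6
min |a| on river = 6

6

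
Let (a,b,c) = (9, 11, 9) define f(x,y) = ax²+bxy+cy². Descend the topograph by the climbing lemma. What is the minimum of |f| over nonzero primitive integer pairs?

translate: b→-7 (≡11 mod 18), so (9,11,9)→(9,-7,7)
flip: (9,-7,7)→(7,7,9)
reduced (well bottom): (7,7,9) with a≤c, −a<b≤a
well minimum = a = 7

7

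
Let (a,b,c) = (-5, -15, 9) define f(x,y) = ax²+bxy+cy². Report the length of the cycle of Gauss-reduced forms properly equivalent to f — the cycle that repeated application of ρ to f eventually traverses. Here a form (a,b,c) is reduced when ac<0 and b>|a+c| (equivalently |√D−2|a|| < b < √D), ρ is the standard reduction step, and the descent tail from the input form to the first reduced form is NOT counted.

D = 405, ⌊√D⌋ = 20
descent: ρ → (9,15,-5)  [lands on river]
river: ρ → (-5,15,9)
river: ρ → (9,3,-11)
river: ρ → (-11,19,1)
river: ρ → (1,19,-11)
river: ρ → (-11,3,9)
ρ-cycle length = 6 (tail of 1 descent step not counted)

6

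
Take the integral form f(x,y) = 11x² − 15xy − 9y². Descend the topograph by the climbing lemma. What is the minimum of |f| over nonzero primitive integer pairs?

descent: ρ → (-9,15,11)  [lands on river]
river: ρ → (11,7,-13)
river: ρ → (-13,19,5)
river: ρ → (5,21,-9)
closes: descent 1, river 4
min |a| on river = 5

5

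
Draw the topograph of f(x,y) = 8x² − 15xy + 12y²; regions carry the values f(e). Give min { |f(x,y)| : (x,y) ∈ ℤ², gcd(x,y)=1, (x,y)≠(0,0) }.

translate: b→1 (≡-15 mod 16), so (8,-15,12)→(8,1,5)
flip: (8,1,5)→(5,-1,8)
reduced (well bottom): (5,-1,8) with a≤c, −a<b≤a
well minimum = a = 5

5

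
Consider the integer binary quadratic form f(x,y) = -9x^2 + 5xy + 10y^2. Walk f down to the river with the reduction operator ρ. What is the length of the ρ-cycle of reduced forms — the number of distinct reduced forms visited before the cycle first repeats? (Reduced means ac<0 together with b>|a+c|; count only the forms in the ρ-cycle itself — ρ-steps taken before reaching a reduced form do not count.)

D = 385, ⌊√D⌋ = 19
river: ρ → (10,15,-4)
river: ρ → (-4,17,6)
river: ρ → (6,19,-1)
river: ρ → (-1,19,6)
river: ρ → (6,17,-4)
river: ρ → (-4,15,10)
river: ρ → (10,5,-9)
river: ρ → (-9,13,6)
river: ρ → (6,11,-11)
river: ρ → (-11,11,6)
river: ρ → (6,13,-9)
river: ρ → (-9,5,10)
ρ-cycle length = 12 (tail of 0 descent steps not counted)

12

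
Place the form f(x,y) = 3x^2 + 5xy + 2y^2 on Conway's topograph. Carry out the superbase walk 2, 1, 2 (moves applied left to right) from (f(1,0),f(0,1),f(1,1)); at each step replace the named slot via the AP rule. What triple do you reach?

start (3,2,10) = (f(1,0),f(0,1),f(1,1))
replace slot 2: 2·(3+10) − 2 = 24 → (3,24,10)
replace slot 1: 2·(24+10) − 3 = 65 → (65,24,10)
replace slot 2: 2·(65+10) − 24 = 126 → (65,126,10)

65,126,10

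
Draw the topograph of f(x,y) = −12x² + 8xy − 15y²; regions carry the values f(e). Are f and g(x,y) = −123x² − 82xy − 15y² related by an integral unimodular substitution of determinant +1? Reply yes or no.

D₁ = -656, D₂ = -656
f is negative-definite; reduce −f:
−f: reduced (well bottom): (12,-8,15) with a≤c, −a<b≤a
flip sign back: reduced form of f is (-12,8,-15)
g is negative-definite; reduce −g:
−g: flip: (123,82,15)→(15,-82,123)
−g: translate: b→8 (≡-82 mod 30), so (15,-82,123)→(15,8,12)
−g: flip: (15,8,12)→(12,-8,15)
−g: reduced (well bottom): (12,-8,15) with a≤c, −a<b≤a
flip sign back: reduced form of g is (-12,8,-15)
reduced forms (-12, 8, -15) vs (-12, 8, -15) ⇒ equivalent

yes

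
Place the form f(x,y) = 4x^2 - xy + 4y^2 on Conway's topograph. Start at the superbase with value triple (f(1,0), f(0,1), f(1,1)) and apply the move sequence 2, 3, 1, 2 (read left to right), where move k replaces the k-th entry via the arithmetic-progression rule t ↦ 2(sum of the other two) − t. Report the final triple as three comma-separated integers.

start (4,4,7) = (f(1,0),f(0,1),f(1,1))
replace slot 2: 2·(4+7) − 4 = 18 → (4,18,7)
replace slot 3: 2·(4+18) − 7 = 37 → (4,18,37)
replace slot 1: 2·(18+37) − 4 = 106 → (106,18,37)
replace slot 2: 2·(106+37) − 18 = 268 → (106,268,37)

106,268,37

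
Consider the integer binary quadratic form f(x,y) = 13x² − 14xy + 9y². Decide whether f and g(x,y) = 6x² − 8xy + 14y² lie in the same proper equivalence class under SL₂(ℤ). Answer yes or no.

D₁ = -272, D₂ = -272
f: translate: b→12 (≡-14 mod 26), so (13,-14,9)→(13,12,8)
f: flip: (13,12,8)→(8,-12,13)
f: translate: b→4 (≡-12 mod 16), so (8,-12,13)→(8,4,9)
f: reduced (well bottom): (8,4,9) with a≤c, −a<b≤a
g: translate: b→4 (≡-8 mod 12), so (6,-8,14)→(6,4,12)
g: reduced (well bottom): (6,4,12) with a≤c, −a<b≤a
reduced forms (8, 4, 9) vs (6, 4, 12) ⇒ inequivalent

no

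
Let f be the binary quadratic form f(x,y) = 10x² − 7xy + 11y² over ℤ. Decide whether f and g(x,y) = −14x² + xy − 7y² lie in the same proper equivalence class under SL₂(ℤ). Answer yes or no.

D₁ = -391, D₂ = -391
f: reduced (well bottom): (10,-7,11) with a≤c, −a<b≤a
g is negative-definite; reduce −g:
−g: flip: (14,-1,7)→(7,1,14)
−g: reduced (well bottom): (7,1,14) with a≤c, −a<b≤a
flip sign back: reduced form of g is (-7,-1,-14)
reduced forms (10, -7, 11) vs (-7, -1, -14) ⇒ inequivalent

no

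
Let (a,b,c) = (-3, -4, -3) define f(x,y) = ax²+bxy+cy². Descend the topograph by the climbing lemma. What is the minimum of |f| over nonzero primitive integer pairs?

translate: b→-2 (≡4 mod 6), so (3,4,3)→(3,-2,2)
flip: (3,-2,2)→(2,2,3)
reduced (well bottom): (2,2,3) with a≤c, −a<b≤a
well minimum |f| = |-2| = 2 (negative-definite)

2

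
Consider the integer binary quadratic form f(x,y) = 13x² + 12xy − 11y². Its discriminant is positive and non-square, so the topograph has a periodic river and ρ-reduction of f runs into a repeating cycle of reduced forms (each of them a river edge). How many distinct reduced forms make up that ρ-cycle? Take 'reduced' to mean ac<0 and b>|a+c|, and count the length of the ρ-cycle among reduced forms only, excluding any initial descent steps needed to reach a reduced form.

D = 716, ⌊√D⌋ = 26
river: ρ → (-11,10,14)
river: ρ → (14,18,-7)
river: ρ → (-7,24,5)
river: ρ → (5,26,-2)
river: ρ → (-2,26,5)
river: ρ → (5,24,-7)
river: ρ → (-7,18,14)
river: ρ → (14,10,-11)
river: ρ → (-11,12,13)
river: ρ → (13,14,-10)
river: ρ → (-10,26,1)
river: ρ → (1,26,-10)
river: ρ → (-10,14,13)
river: ρ → (13,12,-11)
ρ-cycle length = 14 (tail of 0 descent steps not counted)

14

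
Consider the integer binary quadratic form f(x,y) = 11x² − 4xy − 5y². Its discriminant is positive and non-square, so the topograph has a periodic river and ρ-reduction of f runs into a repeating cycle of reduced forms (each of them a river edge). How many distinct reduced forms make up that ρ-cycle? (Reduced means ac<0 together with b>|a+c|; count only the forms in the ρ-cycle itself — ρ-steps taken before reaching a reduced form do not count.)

D = 236, ⌊√D⌋ = 15
descent: ρ → (-5,14,2)  [lands on river]
river: ρ → (2,14,-5)
river: ρ → (-5,6,10)
river: ρ → (10,14,-1)
river: ρ → (-1,14,10)
river: ρ → (10,6,-5)
ρ-cycle length = 6 (tail of 1 descent step not counted)

6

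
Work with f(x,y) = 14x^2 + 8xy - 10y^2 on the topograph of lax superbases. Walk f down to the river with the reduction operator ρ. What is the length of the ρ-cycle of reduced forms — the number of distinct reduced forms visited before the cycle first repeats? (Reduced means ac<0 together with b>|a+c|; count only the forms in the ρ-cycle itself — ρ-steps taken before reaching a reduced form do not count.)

D = 624, ⌊√D⌋ = 24
river: ρ → (-10,12,12)
river: ρ → (12,12,-10)
river: ρ → (-10,8,14)
river: ρ → (14,20,-4)
river: ρ → (-4,20,14)
river: ρ → (14,8,-10)
ρ-cycle length = 6 (tail of 0 descent steps not counted)

6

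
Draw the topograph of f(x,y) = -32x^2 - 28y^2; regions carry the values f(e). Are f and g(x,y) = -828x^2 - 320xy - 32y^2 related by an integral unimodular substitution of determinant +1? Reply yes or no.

D₁ = -3584, D₂ = -3584
f is negative-definite; reduce −f:
−f: flip: (32,0,28)→(28,0,32)
−f: reduced (well bottom): (28,0,32) with a≤c, −a<b≤a
flip sign back: reduced form of f is (-28,0,-32)
g is negative-definite; reduce −g:
−g: flip: (828,320,32)→(32,-320,828)
−g: translate: b→0 (≡-320 mod 64), so (32,-320,828)→(32,0,28)
−g: flip: (32,0,28)→(28,0,32)
−g: reduced (well bottom): (28,0,32) with a≤c, −a<b≤a
flip sign back: reduced form of g is (-28,0,-32)
reduced forms (-28, 0, -32) vs (-28, 0, -32) ⇒ equivalent

yes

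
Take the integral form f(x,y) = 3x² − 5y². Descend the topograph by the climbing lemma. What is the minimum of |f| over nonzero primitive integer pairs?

descent: ρ → (-5,0,3)
descent: ρ → (3,6,-2)  [lands on river]
river: ρ → (-2,6,3)
closes: descent 2, river 2
min |a| on river = 2

2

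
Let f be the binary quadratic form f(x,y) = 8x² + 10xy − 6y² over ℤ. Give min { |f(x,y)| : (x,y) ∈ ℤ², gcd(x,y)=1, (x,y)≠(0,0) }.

river: ρ → (-6,14,4)
river: ρ → (4,10,-12)
river: ρ → (-12,14,2)
river: ρ → (2,14,-12)
river: ρ → (-12,10,4)
river: ρ → (4,14,-6)
river: ρ → (-6,10,8)
river: ρ → (8,6,-8)
river: ρ → (-8,10,6)
river: ρ → (6,14,-4)
river: ρ → (-4,10,12)
river: ρ → (12,14,-2)
river: ρ → (-2,14,12)
river: ρ → (12,10,-4)
river: ρ → (-4,14,6)
river: ρ → (6,10,-8)
river: ρ → (-8,6,8)
river: ρ → (8,10,-6)
closes: descent 0, river 18
min |a| on river = 2

2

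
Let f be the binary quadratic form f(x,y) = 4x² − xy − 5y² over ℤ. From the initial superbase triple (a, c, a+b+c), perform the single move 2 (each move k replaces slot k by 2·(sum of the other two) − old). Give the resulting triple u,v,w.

start (4,-5,-2) = (f(1,0),f(0,1),f(1,1))
replace slot 2: 2·(4+(-2)) − (-5) = 9 → (4,9,-2)

4,9,-2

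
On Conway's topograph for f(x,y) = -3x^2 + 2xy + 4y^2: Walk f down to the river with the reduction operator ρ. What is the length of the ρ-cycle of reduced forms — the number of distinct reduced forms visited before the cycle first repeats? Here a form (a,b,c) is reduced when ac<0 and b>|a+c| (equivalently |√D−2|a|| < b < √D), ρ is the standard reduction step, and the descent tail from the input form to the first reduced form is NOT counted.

D = 52, ⌊√D⌋ = 7
river: ρ → (4,6,-1)
river: ρ → (-1,6,4)
river: ρ → (4,2,-3)
river: ρ → (-3,4,3)
river: ρ → (3,2,-4)
river: ρ → (-4,6,1)
river: ρ → (1,6,-4)
river: ρ → (-4,2,3)
river: ρ → (3,4,-3)
river: ρ → (-3,2,4)
ρ-cycle length = 10 (tail of 0 descent steps not counted)

10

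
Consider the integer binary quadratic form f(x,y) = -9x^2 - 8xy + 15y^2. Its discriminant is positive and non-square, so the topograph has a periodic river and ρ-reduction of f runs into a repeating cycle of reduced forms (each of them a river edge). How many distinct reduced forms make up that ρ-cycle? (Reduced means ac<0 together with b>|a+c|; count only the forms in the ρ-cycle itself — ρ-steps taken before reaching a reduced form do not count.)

D = 604, ⌊√D⌋ = 24
descent: ρ → (15,8,-9)  [lands on river]
river: ρ → (-9,10,14)
river: ρ → (14,18,-5)
river: ρ → (-5,22,6)
river: ρ → (6,14,-17)
river: ρ → (-17,20,3)
river: ρ → (3,22,-10)
river: ρ → (-10,18,7)
river: ρ → (7,24,-1)
river: ρ → (-1,24,7)
river: ρ → (7,18,-10)
river: ρ → (-10,22,3)
river: ρ → (3,20,-17)
river: ρ → (-17,14,6)
river: ρ → (6,22,-5)
river: ρ → (-5,18,14)
river: ρ → (14,10,-9)
river: ρ → (-9,8,15)
river: ρ → (15,22,-2)
river: ρ → (-2,22,15)
ρ-cycle length = 20 (tail of 1 descent step not counted)

20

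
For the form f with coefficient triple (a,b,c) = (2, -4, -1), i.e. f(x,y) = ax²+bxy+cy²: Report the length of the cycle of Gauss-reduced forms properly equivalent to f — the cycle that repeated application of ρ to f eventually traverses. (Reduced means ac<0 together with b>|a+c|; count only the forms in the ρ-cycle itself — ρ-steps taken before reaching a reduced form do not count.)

D = 24, ⌊√D⌋ = 4
descent: ρ → (-1,4,2)  [lands on river]
river: ρ → (2,4,-1)
ρ-cycle length = 2 (tail of 1 descent step not counted)

2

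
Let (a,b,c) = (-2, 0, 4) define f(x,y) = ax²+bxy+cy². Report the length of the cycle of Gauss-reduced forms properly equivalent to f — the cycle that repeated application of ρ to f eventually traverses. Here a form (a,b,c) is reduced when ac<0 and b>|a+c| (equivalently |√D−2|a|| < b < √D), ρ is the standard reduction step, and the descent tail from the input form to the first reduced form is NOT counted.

D = 32, ⌊√D⌋ = 5
descent: ρ → (4,0,-2)
descent: ρ → (-2,4,2)  [lands on river]
river: ρ → (2,4,-2)
ρ-cycle length = 2 (tail of 2 descent steps not counted)

2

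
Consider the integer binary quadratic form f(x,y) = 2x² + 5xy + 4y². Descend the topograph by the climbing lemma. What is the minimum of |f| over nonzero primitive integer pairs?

translate: b→1 (≡5 mod 4), so (2,5,4)→(2,1,1)
flip: (2,1,1)→(1,-1,2)
translate: b→1 (≡-1 mod 2), so (1,-1,2)→(1,1,2)
reduced (well bottom): (1,1,2) with a≤c, −a<b≤a
well minimum = a = 1

1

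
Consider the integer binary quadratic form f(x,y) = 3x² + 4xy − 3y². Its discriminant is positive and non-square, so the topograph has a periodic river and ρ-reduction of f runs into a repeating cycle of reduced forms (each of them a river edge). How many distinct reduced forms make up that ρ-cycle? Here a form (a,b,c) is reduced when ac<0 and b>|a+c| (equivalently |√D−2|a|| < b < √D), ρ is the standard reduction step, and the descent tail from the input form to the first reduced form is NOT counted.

D = 52, ⌊√D⌋ = 7
river: ρ → (-3,2,4)
river: ρ → (4,6,-1)
river: ρ → (-1,6,4)
river: ρ → (4,2,-3)
river: ρ → (-3,4,3)
river: ρ → (3,2,-4)
river: ρ → (-4,6,1)
river: ρ → (1,6,-4)
river: ρ → (-4,2,3)
river: ρ → (3,4,-3)
ρ-cycle length = 10 (tail of 0 descent steps not counted)

10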